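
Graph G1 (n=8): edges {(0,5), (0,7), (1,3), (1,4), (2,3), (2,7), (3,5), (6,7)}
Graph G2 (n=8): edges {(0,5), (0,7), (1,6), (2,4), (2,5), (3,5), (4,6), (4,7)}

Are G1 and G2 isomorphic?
Yes, isomorphic

The graphs are isomorphic.
One valid mapping φ: V(G1) → V(G2): 0→0, 1→6, 2→2, 3→4, 4→1, 5→7, 6→3, 7→5

Verify φ preserves adjacency — for each edge of G1, its image is an edge of G2:
  (0,5) → (φ(0),φ(5)) = (0,7) ∈ E(G2) ✓
  (0,7) → (φ(0),φ(7)) = (0,5) ∈ E(G2) ✓
  (1,3) → (φ(1),φ(3)) = (4,6) ∈ E(G2) ✓
  (1,4) → (φ(1),φ(4)) = (1,6) ∈ E(G2) ✓
  (2,3) → (φ(2),φ(3)) = (2,4) ∈ E(G2) ✓
  (2,7) → (φ(2),φ(7)) = (2,5) ∈ E(G2) ✓
  (3,5) → (φ(3),φ(5)) = (4,7) ∈ E(G2) ✓
  (6,7) → (φ(6),φ(7)) = (3,5) ∈ E(G2) ✓
All 8 edges of G1 map to edges of G2, and |E(G1)| = |E(G2)| = 8, so φ is a bijection on edges as well as vertices. Hence G1 ≅ G2.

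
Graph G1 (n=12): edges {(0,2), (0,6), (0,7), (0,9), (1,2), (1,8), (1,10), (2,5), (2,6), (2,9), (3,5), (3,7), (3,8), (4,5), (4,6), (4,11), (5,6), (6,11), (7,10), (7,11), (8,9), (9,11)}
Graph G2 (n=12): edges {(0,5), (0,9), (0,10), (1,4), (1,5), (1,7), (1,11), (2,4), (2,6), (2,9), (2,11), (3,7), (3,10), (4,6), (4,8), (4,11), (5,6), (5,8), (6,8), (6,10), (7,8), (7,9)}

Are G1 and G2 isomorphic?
Yes, isomorphic

The graphs are isomorphic.
One valid mapping φ: V(G1) → V(G2): 0→8, 1→10, 2→6, 3→9, 4→11, 5→2, 6→4, 7→7, 8→0, 9→5, 10→3, 11→1

Verify φ preserves adjacency — for each edge of G1, its image is an edge of G2:
  (0,2) → (φ(0),φ(2)) = (6,8) ∈ E(G2) ✓
  (0,6) → (φ(0),φ(6)) = (4,8) ∈ E(G2) ✓
  (0,7) → (φ(0),φ(7)) = (7,8) ∈ E(G2) ✓
  (0,9) → (φ(0),φ(9)) = (5,8) ∈ E(G2) ✓
  (1,2) → (φ(1),φ(2)) = (6,10) ∈ E(G2) ✓
  (1,8) → (φ(1),φ(8)) = (0,10) ∈ E(G2) ✓
  (1,10) → (φ(1),φ(10)) = (3,10) ∈ E(G2) ✓
  (2,5) → (φ(2),φ(5)) = (2,6) ∈ E(G2) ✓
  (2,6) → (φ(2),φ(6)) = (4,6) ∈ E(G2) ✓
  (2,9) → (φ(2),φ(9)) = (5,6) ∈ E(G2) ✓
  (3,5) → (φ(3),φ(5)) = (2,9) ∈ E(G2) ✓
  (3,7) → (φ(3),φ(7)) = (7,9) ∈ E(G2) ✓
  (3,8) → (φ(3),φ(8)) = (0,9) ∈ E(G2) ✓
  (4,5) → (φ(4),φ(5)) = (2,11) ∈ E(G2) ✓
  (4,6) → (φ(4),φ(6)) = (4,11) ∈ E(G2) ✓
  (4,11) → (φ(4),φ(11)) = (1,11) ∈ E(G2) ✓
  (5,6) → (φ(5),φ(6)) = (2,4) ∈ E(G2) ✓
  (6,11) → (φ(6),φ(11)) = (1,4) ∈ E(G2) ✓
  (7,10) → (φ(7),φ(10)) = (3,7) ∈ E(G2) ✓
  (7,11) → (φ(7),φ(11)) = (1,7) ∈ E(G2) ✓
  (8,9) → (φ(8),φ(9)) = (0,5) ∈ E(G2) ✓
  (9,11) → (φ(9),φ(11)) = (1,5) ∈ E(G2) ✓
All 22 edges of G1 map to edges of G2, and |E(G1)| = |E(G2)| = 22, so φ is a bijection on edges as well as vertices. Hence G1 ≅ G2.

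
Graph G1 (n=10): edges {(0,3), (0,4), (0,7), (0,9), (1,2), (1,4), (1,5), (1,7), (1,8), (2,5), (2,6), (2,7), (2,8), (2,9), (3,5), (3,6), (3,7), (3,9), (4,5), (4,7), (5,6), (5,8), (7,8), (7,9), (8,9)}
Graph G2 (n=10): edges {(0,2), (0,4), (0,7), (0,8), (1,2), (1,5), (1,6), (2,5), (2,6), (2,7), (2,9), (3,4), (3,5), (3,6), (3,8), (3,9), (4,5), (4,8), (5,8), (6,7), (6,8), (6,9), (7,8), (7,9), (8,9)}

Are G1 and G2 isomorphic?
Yes, isomorphic

The graphs are isomorphic.
One valid mapping φ: V(G1) → V(G2): 0→4, 1→7, 2→6, 3→5, 4→0, 5→2, 6→1, 7→8, 8→9, 9→3

Verify φ preserves adjacency — for each edge of G1, its image is an edge of G2:
  (0,3) → (φ(0),φ(3)) = (4,5) ∈ E(G2) ✓
  (0,4) → (φ(0),φ(4)) = (0,4) ∈ E(G2) ✓
  (0,7) → (φ(0),φ(7)) = (4,8) ∈ E(G2) ✓
  (0,9) → (φ(0),φ(9)) = (3,4) ∈ E(G2) ✓
  (1,2) → (φ(1),φ(2)) = (6,7) ∈ E(G2) ✓
  (1,4) → (φ(1),φ(4)) = (0,7) ∈ E(G2) ✓
  (1,5) → (φ(1),φ(5)) = (2,7) ∈ E(G2) ✓
  (1,7) → (φ(1),φ(7)) = (7,8) ∈ E(G2) ✓
  (1,8) → (φ(1),φ(8)) = (7,9) ∈ E(G2) ✓
  (2,5) → (φ(2),φ(5)) = (2,6) ∈ E(G2) ✓
  (2,6) → (φ(2),φ(6)) = (1,6) ∈ E(G2) ✓
  (2,7) → (φ(2),φ(7)) = (6,8) ∈ E(G2) ✓
  (2,8) → (φ(2),φ(8)) = (6,9) ∈ E(G2) ✓
  (2,9) → (φ(2),φ(9)) = (3,6) ∈ E(G2) ✓
  (3,5) → (φ(3),φ(5)) = (2,5) ∈ E(G2) ✓
  (3,6) → (φ(3),φ(6)) = (1,5) ∈ E(G2) ✓
  (3,7) → (φ(3),φ(7)) = (5,8) ∈ E(G2) ✓
  (3,9) → (φ(3),φ(9)) = (3,5) ∈ E(G2) ✓
  (4,5) → (φ(4),φ(5)) = (0,2) ∈ E(G2) ✓
  (4,7) → (φ(4),φ(7)) = (0,8) ∈ E(G2) ✓
  (5,6) → (φ(5),φ(6)) = (1,2) ∈ E(G2) ✓
  (5,8) → (φ(5),φ(8)) = (2,9) ∈ E(G2) ✓
  (7,8) → (φ(7),φ(8)) = (8,9) ∈ E(G2) ✓
  (7,9) → (φ(7),φ(9)) = (3,8) ∈ E(G2) ✓
  (8,9) → (φ(8),φ(9)) = (3,9) ∈ E(G2) ✓
All 25 edges of G1 map to edges of G2, and |E(G1)| = |E(G2)| = 25, so φ is a bijection on edges as well as vertices. Hence G1 ≅ G2.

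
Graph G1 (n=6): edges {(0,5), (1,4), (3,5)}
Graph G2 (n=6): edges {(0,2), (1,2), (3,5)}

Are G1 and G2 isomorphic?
Yes, isomorphic

The graphs are isomorphic.
One valid mapping φ: V(G1) → V(G2): 0→1, 1→3, 2→4, 3→0, 4→5, 5→2

Verify φ preserves adjacency — for each edge of G1, its image is an edge of G2:
  (0,5) → (φ(0),φ(5)) = (1,2) ∈ E(G2) ✓
  (1,4) → (φ(1),φ(4)) = (3,5) ∈ E(G2) ✓
  (3,5) → (φ(3),φ(5)) = (0,2) ∈ E(G2) ✓
All 3 edges of G1 map to edges of G2, and |E(G1)| = |E(G2)| = 3, so φ is a bijection on edges as well as vertices. Hence G1 ≅ G2.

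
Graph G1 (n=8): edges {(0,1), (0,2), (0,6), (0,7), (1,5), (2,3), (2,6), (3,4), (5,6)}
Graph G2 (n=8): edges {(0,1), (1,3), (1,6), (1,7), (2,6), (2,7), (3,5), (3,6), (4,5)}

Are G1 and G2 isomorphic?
Yes, isomorphic

The graphs are isomorphic.
One valid mapping φ: V(G1) → V(G2): 0→1, 1→7, 2→3, 3→5, 4→4, 5→2, 6→6, 7→0

Verify φ preserves adjacency — for each edge of G1, its image is an edge of G2:
  (0,1) → (φ(0),φ(1)) = (1,7) ∈ E(G2) ✓
  (0,2) → (φ(0),φ(2)) = (1,3) ∈ E(G2) ✓
  (0,6) → (φ(0),φ(6)) = (1,6) ∈ E(G2) ✓
  (0,7) → (φ(0),φ(7)) = (0,1) ∈ E(G2) ✓
  (1,5) → (φ(1),φ(5)) = (2,7) ∈ E(G2) ✓
  (2,3) → (φ(2),φ(3)) = (3,5) ∈ E(G2) ✓
  (2,6) → (φ(2),φ(6)) = (3,6) ∈ E(G2) ✓
  (3,4) → (φ(3),φ(4)) = (4,5) ∈ E(G2) ✓
  (5,6) → (φ(5),φ(6)) = (2,6) ∈ E(G2) ✓
All 9 edges of G1 map to edges of G2, and |E(G1)| = |E(G2)| = 9, so φ is a bijection on edges as well as vertices. Hence G1 ≅ G2.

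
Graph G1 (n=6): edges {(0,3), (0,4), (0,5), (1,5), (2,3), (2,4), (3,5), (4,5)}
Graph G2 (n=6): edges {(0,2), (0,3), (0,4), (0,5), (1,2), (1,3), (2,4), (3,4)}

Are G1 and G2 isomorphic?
Yes, isomorphic

The graphs are isomorphic.
One valid mapping φ: V(G1) → V(G2): 0→4, 1→5, 2→1, 3→2, 4→3, 5→0

Verify φ preserves adjacency — for each edge of G1, its image is an edge of G2:
  (0,3) → (φ(0),φ(3)) = (2,4) ∈ E(G2) ✓
  (0,4) → (φ(0),φ(4)) = (3,4) ∈ E(G2) ✓
  (0,5) → (φ(0),φ(5)) = (0,4) ∈ E(G2) ✓
  (1,5) → (φ(1),φ(5)) = (0,5) ∈ E(G2) ✓
  (2,3) → (φ(2),φ(3)) = (1,2) ∈ E(G2) ✓
  (2,4) → (φ(2),φ(4)) = (1,3) ∈ E(G2) ✓
  (3,5) → (φ(3),φ(5)) = (0,2) ∈ E(G2) ✓
  (4,5) → (φ(4),φ(5)) = (0,3) ∈ E(G2) ✓
All 8 edges of G1 map to edges of G2, and |E(G1)| = |E(G2)| = 8, so φ is a bijection on edges as well as vertices. Hence G1 ≅ G2.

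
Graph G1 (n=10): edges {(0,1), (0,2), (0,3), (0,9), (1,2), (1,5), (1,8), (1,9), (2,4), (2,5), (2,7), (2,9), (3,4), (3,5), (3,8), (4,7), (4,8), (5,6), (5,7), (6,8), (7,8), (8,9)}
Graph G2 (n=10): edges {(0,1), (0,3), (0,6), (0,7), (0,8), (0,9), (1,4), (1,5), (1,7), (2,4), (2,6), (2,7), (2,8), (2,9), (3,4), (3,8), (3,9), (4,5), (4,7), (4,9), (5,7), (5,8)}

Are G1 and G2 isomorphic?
Yes, isomorphic

The graphs are isomorphic.
One valid mapping φ: V(G1) → V(G2): 0→5, 1→7, 2→4, 3→8, 4→3, 5→2, 6→6, 7→9, 8→0, 9→1

Verify φ preserves adjacency — for each edge of G1, its image is an edge of G2:
  (0,1) → (φ(0),φ(1)) = (5,7) ∈ E(G2) ✓
  (0,2) → (φ(0),φ(2)) = (4,5) ∈ E(G2) ✓
  (0,3) → (φ(0),φ(3)) = (5,8) ∈ E(G2) ✓
  (0,9) → (φ(0),φ(9)) = (1,5) ∈ E(G2) ✓
  (1,2) → (φ(1),φ(2)) = (4,7) ∈ E(G2) ✓
  (1,5) → (φ(1),φ(5)) = (2,7) ∈ E(G2) ✓
  (1,8) → (φ(1),φ(8)) = (0,7) ∈ E(G2) ✓
  (1,9) → (φ(1),φ(9)) = (1,7) ∈ E(G2) ✓
  (2,4) → (φ(2),φ(4)) = (3,4) ∈ E(G2) ✓
  (2,5) → (φ(2),φ(5)) = (2,4) ∈ E(G2) ✓
  (2,7) → (φ(2),φ(7)) = (4,9) ∈ E(G2) ✓
  (2,9) → (φ(2),φ(9)) = (1,4) ∈ E(G2) ✓
  (3,4) → (φ(3),φ(4)) = (3,8) ∈ E(G2) ✓
  (3,5) → (φ(3),φ(5)) = (2,8) ∈ E(G2) ✓
  (3,8) → (φ(3),φ(8)) = (0,8) ∈ E(G2) ✓
  (4,7) → (φ(4),φ(7)) = (3,9) ∈ E(G2) ✓
  (4,8) → (φ(4),φ(8)) = (0,3) ∈ E(G2) ✓
  (5,6) → (φ(5),φ(6)) = (2,6) ∈ E(G2) ✓
  (5,7) → (φ(5),φ(7)) = (2,9) ∈ E(G2) ✓
  (6,8) → (φ(6),φ(8)) = (0,6) ∈ E(G2) ✓
  (7,8) → (φ(7),φ(8)) = (0,9) ∈ E(G2) ✓
  (8,9) → (φ(8),φ(9)) = (0,1) ∈ E(G2) ✓
All 22 edges of G1 map to edges of G2, and |E(G1)| = |E(G2)| = 22, so φ is a bijection on edges as well as vertices. Hence G1 ≅ G2.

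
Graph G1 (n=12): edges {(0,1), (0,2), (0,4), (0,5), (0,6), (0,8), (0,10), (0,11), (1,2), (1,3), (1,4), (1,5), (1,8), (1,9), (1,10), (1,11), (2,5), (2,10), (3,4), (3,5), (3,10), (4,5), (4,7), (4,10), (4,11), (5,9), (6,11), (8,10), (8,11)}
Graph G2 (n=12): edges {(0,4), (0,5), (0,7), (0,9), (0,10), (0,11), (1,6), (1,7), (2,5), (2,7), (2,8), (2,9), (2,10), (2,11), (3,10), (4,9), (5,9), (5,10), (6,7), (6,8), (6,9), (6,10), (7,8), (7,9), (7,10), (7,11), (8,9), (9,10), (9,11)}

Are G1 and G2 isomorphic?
Yes, isomorphic

The graphs are isomorphic.
One valid mapping φ: V(G1) → V(G2): 0→7, 1→9, 2→11, 3→5, 4→10, 5→0, 6→1, 7→3, 8→8, 9→4, 10→2, 11→6

Verify φ preserves adjacency — for each edge of G1, its image is an edge of G2:
  (0,1) → (φ(0),φ(1)) = (7,9) ∈ E(G2) ✓
  (0,2) → (φ(0),φ(2)) = (7,11) ∈ E(G2) ✓
  (0,4) → (φ(0),φ(4)) = (7,10) ∈ E(G2) ✓
  (0,5) → (φ(0),φ(5)) = (0,7) ∈ E(G2) ✓
  (0,6) → (φ(0),φ(6)) = (1,7) ∈ E(G2) ✓
  (0,8) → (φ(0),φ(8)) = (7,8) ∈ E(G2) ✓
  (0,10) → (φ(0),φ(10)) = (2,7) ∈ E(G2) ✓
  (0,11) → (φ(0),φ(11)) = (6,7) ∈ E(G2) ✓
  (1,2) → (φ(1),φ(2)) = (9,11) ∈ E(G2) ✓
  (1,3) → (φ(1),φ(3)) = (5,9) ∈ E(G2) ✓
  (1,4) → (φ(1),φ(4)) = (9,10) ∈ E(G2) ✓
  (1,5) → (φ(1),φ(5)) = (0,9) ∈ E(G2) ✓
  (1,8) → (φ(1),φ(8)) = (8,9) ∈ E(G2) ✓
  (1,9) → (φ(1),φ(9)) = (4,9) ∈ E(G2) ✓
  (1,10) → (φ(1),φ(10)) = (2,9) ∈ E(G2) ✓
  (1,11) → (φ(1),φ(11)) = (6,9) ∈ E(G2) ✓
  (2,5) → (φ(2),φ(5)) = (0,11) ∈ E(G2) ✓
  (2,10) → (φ(2),φ(10)) = (2,11) ∈ E(G2) ✓
  (3,4) → (φ(3),φ(4)) = (5,10) ∈ E(G2) ✓
  (3,5) → (φ(3),φ(5)) = (0,5) ∈ E(G2) ✓
  (3,10) → (φ(3),φ(10)) = (2,5) ∈ E(G2) ✓
  (4,5) → (φ(4),φ(5)) = (0,10) ∈ E(G2) ✓
  (4,7) → (φ(4),φ(7)) = (3,10) ∈ E(G2) ✓
  (4,10) → (φ(4),φ(10)) = (2,10) ∈ E(G2) ✓
  (4,11) → (φ(4),φ(11)) = (6,10) ∈ E(G2) ✓
  (5,9) → (φ(5),φ(9)) = (0,4) ∈ E(G2) ✓
  (6,11) → (φ(6),φ(11)) = (1,6) ∈ E(G2) ✓
  (8,10) → (φ(8),φ(10)) = (2,8) ∈ E(G2) ✓
  (8,11) → (φ(8),φ(11)) = (6,8) ∈ E(G2) ✓
All 29 edges of G1 map to edges of G2, and |E(G1)| = |E(G2)| = 29, so φ is a bijection on edges as well as vertices. Hence G1 ≅ G2.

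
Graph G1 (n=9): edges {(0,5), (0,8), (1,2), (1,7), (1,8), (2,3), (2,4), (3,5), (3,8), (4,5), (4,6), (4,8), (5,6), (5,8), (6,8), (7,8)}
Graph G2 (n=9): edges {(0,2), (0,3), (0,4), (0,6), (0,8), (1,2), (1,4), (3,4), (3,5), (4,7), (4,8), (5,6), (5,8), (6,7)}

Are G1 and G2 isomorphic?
No, not isomorphic

The graphs are NOT isomorphic.

Degrees in G1: deg(0)=2, deg(1)=3, deg(2)=3, deg(3)=3, deg(4)=4, deg(5)=5, deg(6)=3, deg(7)=2, deg(8)=7.
Sorted degree sequence of G1: [7, 5, 4, 3, 3, 3, 3, 2, 2].
Degrees in G2: deg(0)=5, deg(1)=2, deg(2)=2, deg(3)=3, deg(4)=5, deg(5)=3, deg(6)=3, deg(7)=2, deg(8)=3.
Sorted degree sequence of G2: [5, 5, 3, 3, 3, 3, 2, 2, 2].
The (sorted) degree sequence is an isomorphism invariant, so since G1 and G2 have different degree sequences they cannot be isomorphic.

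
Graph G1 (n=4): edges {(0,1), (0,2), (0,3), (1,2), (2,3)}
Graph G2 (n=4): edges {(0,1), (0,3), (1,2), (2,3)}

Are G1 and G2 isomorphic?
No, not isomorphic

The graphs are NOT isomorphic.

Counting edges: G1 has 5 edge(s); G2 has 4 edge(s).
Edge count is an isomorphism invariant (a bijection on vertices induces a bijection on edges), so differing edge counts rule out isomorphism.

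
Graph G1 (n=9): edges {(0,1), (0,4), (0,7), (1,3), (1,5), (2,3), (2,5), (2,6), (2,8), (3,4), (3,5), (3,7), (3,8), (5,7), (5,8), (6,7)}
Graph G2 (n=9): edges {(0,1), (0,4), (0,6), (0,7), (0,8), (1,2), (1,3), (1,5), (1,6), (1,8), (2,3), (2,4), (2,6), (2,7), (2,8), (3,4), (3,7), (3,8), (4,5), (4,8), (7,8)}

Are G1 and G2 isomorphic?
No, not isomorphic

The graphs are NOT isomorphic.

Degrees in G1: deg(0)=3, deg(1)=3, deg(2)=4, deg(3)=6, deg(4)=2, deg(5)=5, deg(6)=2, deg(7)=4, deg(8)=3.
Sorted degree sequence of G1: [6, 5, 4, 4, 3, 3, 3, 2, 2].
Degrees in G2: deg(0)=5, deg(1)=6, deg(2)=6, deg(3)=5, deg(4)=5, deg(5)=2, deg(6)=3, deg(7)=4, deg(8)=6.
Sorted degree sequence of G2: [6, 6, 6, 5, 5, 5, 4, 3, 2].
The (sorted) degree sequence is an isomorphism invariant, so since G1 and G2 have different degree sequences they cannot be isomorphic.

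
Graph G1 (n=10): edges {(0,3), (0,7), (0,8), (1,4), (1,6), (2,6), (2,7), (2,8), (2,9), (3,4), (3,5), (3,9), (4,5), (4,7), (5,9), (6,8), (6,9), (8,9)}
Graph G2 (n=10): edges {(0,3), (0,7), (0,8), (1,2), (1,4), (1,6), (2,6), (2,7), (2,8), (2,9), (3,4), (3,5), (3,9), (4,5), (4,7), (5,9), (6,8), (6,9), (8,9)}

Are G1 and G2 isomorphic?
No, not isomorphic

The graphs are NOT isomorphic.

Counting edges: G1 has 18 edge(s); G2 has 19 edge(s).
Edge count is an isomorphism invariant (a bijection on vertices induces a bijection on edges), so differing edge counts rule out isomorphism.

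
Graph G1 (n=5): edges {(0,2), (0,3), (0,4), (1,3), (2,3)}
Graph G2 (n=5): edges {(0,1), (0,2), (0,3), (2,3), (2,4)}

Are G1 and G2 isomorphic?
Yes, isomorphic

The graphs are isomorphic.
One valid mapping φ: V(G1) → V(G2): 0→0, 1→4, 2→3, 3→2, 4→1

Verify φ preserves adjacency — for each edge of G1, its image is an edge of G2:
  (0,2) → (φ(0),φ(2)) = (0,3) ∈ E(G2) ✓
  (0,3) → (φ(0),φ(3)) = (0,2) ∈ E(G2) ✓
  (0,4) → (φ(0),φ(4)) = (0,1) ∈ E(G2) ✓
  (1,3) → (φ(1),φ(3)) = (2,4) ∈ E(G2) ✓
  (2,3) → (φ(2),φ(3)) = (2,3) ∈ E(G2) ✓
All 5 edges of G1 map to edges of G2, and |E(G1)| = |E(G2)| = 5, so φ is a bijection on edges as well as vertices. Hence G1 ≅ G2.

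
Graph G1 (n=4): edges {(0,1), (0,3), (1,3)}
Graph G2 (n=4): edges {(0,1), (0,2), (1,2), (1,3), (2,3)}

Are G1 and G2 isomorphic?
No, not isomorphic

The graphs are NOT isomorphic.

Degrees in G1: deg(0)=2, deg(1)=2, deg(2)=0, deg(3)=2.
Sorted degree sequence of G1: [2, 2, 2, 0].
Degrees in G2: deg(0)=2, deg(1)=3, deg(2)=3, deg(3)=2.
Sorted degree sequence of G2: [3, 3, 2, 2].
The (sorted) degree sequence is an isomorphism invariant, so since G1 and G2 have different degree sequences they cannot be isomorphic.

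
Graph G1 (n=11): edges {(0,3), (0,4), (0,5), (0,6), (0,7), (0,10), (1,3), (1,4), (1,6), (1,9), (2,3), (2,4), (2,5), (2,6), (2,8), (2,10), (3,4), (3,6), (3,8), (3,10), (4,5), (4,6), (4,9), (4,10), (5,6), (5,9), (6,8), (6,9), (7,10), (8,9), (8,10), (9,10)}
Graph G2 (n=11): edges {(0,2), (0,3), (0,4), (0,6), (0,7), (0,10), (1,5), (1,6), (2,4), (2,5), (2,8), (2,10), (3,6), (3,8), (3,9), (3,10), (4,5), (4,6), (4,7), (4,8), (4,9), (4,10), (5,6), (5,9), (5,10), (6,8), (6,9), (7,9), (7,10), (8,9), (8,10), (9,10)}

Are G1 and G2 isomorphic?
Yes, isomorphic

The graphs are isomorphic.
One valid mapping φ: V(G1) → V(G2): 0→5, 1→7, 2→8, 3→9, 4→4, 5→2, 6→10, 7→1, 8→3, 9→0, 10→6

Verify φ preserves adjacency — for each edge of G1, its image is an edge of G2:
  (0,3) → (φ(0),φ(3)) = (5,9) ∈ E(G2) ✓
  (0,4) → (φ(0),φ(4)) = (4,5) ∈ E(G2) ✓
  (0,5) → (φ(0),φ(5)) = (2,5) ∈ E(G2) ✓
  (0,6) → (φ(0),φ(6)) = (5,10) ∈ E(G2) ✓
  (0,7) → (φ(0),φ(7)) = (1,5) ∈ E(G2) ✓
  (0,10) → (φ(0),φ(10)) = (5,6) ∈ E(G2) ✓
  (1,3) → (φ(1),φ(3)) = (7,9) ∈ E(G2) ✓
  (1,4) → (φ(1),φ(4)) = (4,7) ∈ E(G2) ✓
  (1,6) → (φ(1),φ(6)) = (7,10) ∈ E(G2) ✓
  (1,9) → (φ(1),φ(9)) = (0,7) ∈ E(G2) ✓
  (2,3) → (φ(2),φ(3)) = (8,9) ∈ E(G2) ✓
  (2,4) → (φ(2),φ(4)) = (4,8) ∈ E(G2) ✓
  (2,5) → (φ(2),φ(5)) = (2,8) ∈ E(G2) ✓
  (2,6) → (φ(2),φ(6)) = (8,10) ∈ E(G2) ✓
  (2,8) → (φ(2),φ(8)) = (3,8) ∈ E(G2) ✓
  (2,10) → (φ(2),φ(10)) = (6,8) ∈ E(G2) ✓
  (3,4) → (φ(3),φ(4)) = (4,9) ∈ E(G2) ✓
  (3,6) → (φ(3),φ(6)) = (9,10) ∈ E(G2) ✓
  (3,8) → (φ(3),φ(8)) = (3,9) ∈ E(G2) ✓
  (3,10) → (φ(3),φ(10)) = (6,9) ∈ E(G2) ✓
  (4,5) → (φ(4),φ(5)) = (2,4) ∈ E(G2) ✓
  (4,6) → (φ(4),φ(6)) = (4,10) ∈ E(G2) ✓
  (4,9) → (φ(4),φ(9)) = (0,4) ∈ E(G2) ✓
  (4,10) → (φ(4),φ(10)) = (4,6) ∈ E(G2) ✓
  (5,6) → (φ(5),φ(6)) = (2,10) ∈ E(G2) ✓
  (5,9) → (φ(5),φ(9)) = (0,2) ∈ E(G2) ✓
  (6,8) → (φ(6),φ(8)) = (3,10) ∈ E(G2) ✓
  (6,9) → (φ(6),φ(9)) = (0,10) ∈ E(G2) ✓
  (7,10) → (φ(7),φ(10)) = (1,6) ∈ E(G2) ✓
  (8,9) → (φ(8),φ(9)) = (0,3) ∈ E(G2) ✓
  (8,10) → (φ(8),φ(10)) = (3,6) ∈ E(G2) ✓
  (9,10) → (φ(9),φ(10)) = (0,6) ∈ E(G2) ✓
All 32 edges of G1 map to edges of G2, and |E(G1)| = |E(G2)| = 32, so φ is a bijection on edges as well as vertices. Hence G1 ≅ G2.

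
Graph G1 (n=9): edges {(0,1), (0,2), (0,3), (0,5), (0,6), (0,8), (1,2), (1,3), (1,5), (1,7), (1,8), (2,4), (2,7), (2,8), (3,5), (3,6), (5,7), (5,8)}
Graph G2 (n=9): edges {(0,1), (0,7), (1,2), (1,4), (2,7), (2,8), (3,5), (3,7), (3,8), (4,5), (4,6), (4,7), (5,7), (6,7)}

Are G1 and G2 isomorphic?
No, not isomorphic

The graphs are NOT isomorphic.

Degrees in G1: deg(0)=6, deg(1)=6, deg(2)=5, deg(3)=4, deg(4)=1, deg(5)=5, deg(6)=2, deg(7)=3, deg(8)=4.
Sorted degree sequence of G1: [6, 6, 5, 5, 4, 4, 3, 2, 1].
Degrees in G2: deg(0)=2, deg(1)=3, deg(2)=3, deg(3)=3, deg(4)=4, deg(5)=3, deg(6)=2, deg(7)=6, deg(8)=2.
Sorted degree sequence of G2: [6, 4, 3, 3, 3, 3, 2, 2, 2].
The (sorted) degree sequence is an isomorphism invariant, so since G1 and G2 have different degree sequences they cannot be isomorphic.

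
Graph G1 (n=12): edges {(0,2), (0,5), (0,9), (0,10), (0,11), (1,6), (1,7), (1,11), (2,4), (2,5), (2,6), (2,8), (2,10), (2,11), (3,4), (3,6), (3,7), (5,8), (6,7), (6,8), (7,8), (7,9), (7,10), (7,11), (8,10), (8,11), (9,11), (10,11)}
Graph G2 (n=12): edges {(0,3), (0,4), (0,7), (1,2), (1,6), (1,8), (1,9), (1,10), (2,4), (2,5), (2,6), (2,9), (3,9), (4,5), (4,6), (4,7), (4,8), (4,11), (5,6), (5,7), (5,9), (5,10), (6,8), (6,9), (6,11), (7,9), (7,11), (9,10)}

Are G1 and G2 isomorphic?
Yes, isomorphic

The graphs are isomorphic.
One valid mapping φ: V(G1) → V(G2): 0→1, 1→11, 2→9, 3→0, 4→3, 5→10, 6→7, 7→4, 8→5, 9→8, 10→2, 11→6

Verify φ preserves adjacency — for each edge of G1, its image is an edge of G2:
  (0,2) → (φ(0),φ(2)) = (1,9) ∈ E(G2) ✓
  (0,5) → (φ(0),φ(5)) = (1,10) ∈ E(G2) ✓
  (0,9) → (φ(0),φ(9)) = (1,8) ∈ E(G2) ✓
  (0,10) → (φ(0),φ(10)) = (1,2) ∈ E(G2) ✓
  (0,11) → (φ(0),φ(11)) = (1,6) ∈ E(G2) ✓
  (1,6) → (φ(1),φ(6)) = (7,11) ∈ E(G2) ✓
  (1,7) → (φ(1),φ(7)) = (4,11) ∈ E(G2) ✓
  (1,11) → (φ(1),φ(11)) = (6,11) ∈ E(G2) ✓
  (2,4) → (φ(2),φ(4)) = (3,9) ∈ E(G2) ✓
  (2,5) → (φ(2),φ(5)) = (9,10) ∈ E(G2) ✓
  (2,6) → (φ(2),φ(6)) = (7,9) ∈ E(G2) ✓
  (2,8) → (φ(2),φ(8)) = (5,9) ∈ E(G2) ✓
  (2,10) → (φ(2),φ(10)) = (2,9) ∈ E(G2) ✓
  (2,11) → (φ(2),φ(11)) = (6,9) ∈ E(G2) ✓
  (3,4) → (φ(3),φ(4)) = (0,3) ∈ E(G2) ✓
  (3,6) → (φ(3),φ(6)) = (0,7) ∈ E(G2) ✓
  (3,7) → (φ(3),φ(7)) = (0,4) ∈ E(G2) ✓
  (5,8) → (φ(5),φ(8)) = (5,10) ∈ E(G2) ✓
  (6,7) → (φ(6),φ(7)) = (4,7) ∈ E(G2) ✓
  (6,8) → (φ(6),φ(8)) = (5,7) ∈ E(G2) ✓
  (7,8) → (φ(7),φ(8)) = (4,5) ∈ E(G2) ✓
  (7,9) → (φ(7),φ(9)) = (4,8) ∈ E(G2) ✓
  (7,10) → (φ(7),φ(10)) = (2,4) ∈ E(G2) ✓
  (7,11) → (φ(7),φ(11)) = (4,6) ∈ E(G2) ✓
  (8,10) → (φ(8),φ(10)) = (2,5) ∈ E(G2) ✓
  (8,11) → (φ(8),φ(11)) = (5,6) ∈ E(G2) ✓
  (9,11) → (φ(9),φ(11)) = (6,8) ∈ E(G2) ✓
  (10,11) → (φ(10),φ(11)) = (2,6) ∈ E(G2) ✓
All 28 edges of G1 map to edges of G2, and |E(G1)| = |E(G2)| = 28, so φ is a bijection on edges as well as vertices. Hence G1 ≅ G2.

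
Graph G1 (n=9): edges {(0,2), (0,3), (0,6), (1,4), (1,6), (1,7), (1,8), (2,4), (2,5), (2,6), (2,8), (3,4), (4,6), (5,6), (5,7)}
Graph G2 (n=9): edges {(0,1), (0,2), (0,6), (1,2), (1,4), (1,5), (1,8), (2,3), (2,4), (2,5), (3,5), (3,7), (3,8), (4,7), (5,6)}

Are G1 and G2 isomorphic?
Yes, isomorphic

The graphs are isomorphic.
One valid mapping φ: V(G1) → V(G2): 0→0, 1→3, 2→1, 3→6, 4→5, 5→4, 6→2, 7→7, 8→8

Verify φ preserves adjacency — for each edge of G1, its image is an edge of G2:
  (0,2) → (φ(0),φ(2)) = (0,1) ∈ E(G2) ✓
  (0,3) → (φ(0),φ(3)) = (0,6) ∈ E(G2) ✓
  (0,6) → (φ(0),φ(6)) = (0,2) ∈ E(G2) ✓
  (1,4) → (φ(1),φ(4)) = (3,5) ∈ E(G2) ✓
  (1,6) → (φ(1),φ(6)) = (2,3) ∈ E(G2) ✓
  (1,7) → (φ(1),φ(7)) = (3,7) ∈ E(G2) ✓
  (1,8) → (φ(1),φ(8)) = (3,8) ∈ E(G2) ✓
  (2,4) → (φ(2),φ(4)) = (1,5) ∈ E(G2) ✓
  (2,5) → (φ(2),φ(5)) = (1,4) ∈ E(G2) ✓
  (2,6) → (φ(2),φ(6)) = (1,2) ∈ E(G2) ✓
  (2,8) → (φ(2),φ(8)) = (1,8) ∈ E(G2) ✓
  (3,4) → (φ(3),φ(4)) = (5,6) ∈ E(G2) ✓
  (4,6) → (φ(4),φ(6)) = (2,5) ∈ E(G2) ✓
  (5,6) → (φ(5),φ(6)) = (2,4) ∈ E(G2) ✓
  (5,7) → (φ(5),φ(7)) = (4,7) ∈ E(G2) ✓
All 15 edges of G1 map to edges of G2, and |E(G1)| = |E(G2)| = 15, so φ is a bijection on edges as well as vertices. Hence G1 ≅ G2.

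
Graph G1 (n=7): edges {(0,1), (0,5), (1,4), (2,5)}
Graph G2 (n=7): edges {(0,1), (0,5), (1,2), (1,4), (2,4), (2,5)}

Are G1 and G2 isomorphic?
No, not isomorphic

The graphs are NOT isomorphic.

Counting edges: G1 has 4 edge(s); G2 has 6 edge(s).
Edge count is an isomorphism invariant (a bijection on vertices induces a bijection on edges), so differing edge counts rule out isomorphism.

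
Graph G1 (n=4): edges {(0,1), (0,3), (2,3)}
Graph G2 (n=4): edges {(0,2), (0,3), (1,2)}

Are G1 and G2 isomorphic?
Yes, isomorphic

The graphs are isomorphic.
One valid mapping φ: V(G1) → V(G2): 0→0, 1→3, 2→1, 3→2

Verify φ preserves adjacency — for each edge of G1, its image is an edge of G2:
  (0,1) → (φ(0),φ(1)) = (0,3) ∈ E(G2) ✓
  (0,3) → (φ(0),φ(3)) = (0,2) ∈ E(G2) ✓
  (2,3) → (φ(2),φ(3)) = (1,2) ∈ E(G2) ✓
All 3 edges of G1 map to edges of G2, and |E(G1)| = |E(G2)| = 3, so φ is a bijection on edges as well as vertices. Hence G1 ≅ G2.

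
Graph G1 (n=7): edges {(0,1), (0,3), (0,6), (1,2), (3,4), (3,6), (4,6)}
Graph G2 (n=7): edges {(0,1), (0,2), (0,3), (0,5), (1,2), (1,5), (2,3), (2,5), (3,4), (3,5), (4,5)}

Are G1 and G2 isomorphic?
No, not isomorphic

The graphs are NOT isomorphic.

Degrees in G1: deg(0)=3, deg(1)=2, deg(2)=1, deg(3)=3, deg(4)=2, deg(5)=0, deg(6)=3.
Sorted degree sequence of G1: [3, 3, 3, 2, 2, 1, 0].
Degrees in G2: deg(0)=4, deg(1)=3, deg(2)=4, deg(3)=4, deg(4)=2, deg(5)=5, deg(6)=0.
Sorted degree sequence of G2: [5, 4, 4, 4, 3, 2, 0].
The (sorted) degree sequence is an isomorphism invariant, so since G1 and G2 have different degree sequences they cannot be isomorphic.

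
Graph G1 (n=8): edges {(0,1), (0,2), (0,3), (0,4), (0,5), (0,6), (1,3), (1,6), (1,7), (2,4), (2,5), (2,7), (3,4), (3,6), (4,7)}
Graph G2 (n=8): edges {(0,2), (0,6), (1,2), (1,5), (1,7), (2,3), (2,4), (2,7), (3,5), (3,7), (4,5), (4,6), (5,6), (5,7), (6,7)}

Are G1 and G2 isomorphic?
No, not isomorphic

The graphs are NOT isomorphic.

Degrees in G1: deg(0)=6, deg(1)=4, deg(2)=4, deg(3)=4, deg(4)=4, deg(5)=2, deg(6)=3, deg(7)=3.
Sorted degree sequence of G1: [6, 4, 4, 4, 4, 3, 3, 2].
Degrees in G2: deg(0)=2, deg(1)=3, deg(2)=5, deg(3)=3, deg(4)=3, deg(5)=5, deg(6)=4, deg(7)=5.
Sorted degree sequence of G2: [5, 5, 5, 4, 3, 3, 3, 2].
The (sorted) degree sequence is an isomorphism invariant, so since G1 and G2 have different degree sequences they cannot be isomorphic.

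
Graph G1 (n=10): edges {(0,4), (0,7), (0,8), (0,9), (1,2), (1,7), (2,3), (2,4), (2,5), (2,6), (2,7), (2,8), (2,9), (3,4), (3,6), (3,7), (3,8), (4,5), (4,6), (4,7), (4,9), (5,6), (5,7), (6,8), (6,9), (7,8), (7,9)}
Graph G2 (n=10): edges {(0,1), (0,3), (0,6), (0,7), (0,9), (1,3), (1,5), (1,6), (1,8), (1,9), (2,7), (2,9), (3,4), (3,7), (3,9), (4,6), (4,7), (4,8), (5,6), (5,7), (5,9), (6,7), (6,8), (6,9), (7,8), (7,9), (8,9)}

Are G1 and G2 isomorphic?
Yes, isomorphic

The graphs are isomorphic.
One valid mapping φ: V(G1) → V(G2): 0→4, 1→2, 2→9, 3→0, 4→6, 5→5, 6→1, 7→7, 8→3, 9→8

Verify φ preserves adjacency — for each edge of G1, its image is an edge of G2:
  (0,4) → (φ(0),φ(4)) = (4,6) ∈ E(G2) ✓
  (0,7) → (φ(0),φ(7)) = (4,7) ∈ E(G2) ✓
  (0,8) → (φ(0),φ(8)) = (3,4) ∈ E(G2) ✓
  (0,9) → (φ(0),φ(9)) = (4,8) ∈ E(G2) ✓
  (1,2) → (φ(1),φ(2)) = (2,9) ∈ E(G2) ✓
  (1,7) → (φ(1),φ(7)) = (2,7) ∈ E(G2) ✓
  (2,3) → (φ(2),φ(3)) = (0,9) ∈ E(G2) ✓
  (2,4) → (φ(2),φ(4)) = (6,9) ∈ E(G2) ✓
  (2,5) → (φ(2),φ(5)) = (5,9) ∈ E(G2) ✓
  (2,6) → (φ(2),φ(6)) = (1,9) ∈ E(G2) ✓
  (2,7) → (φ(2),φ(7)) = (7,9) ∈ E(G2) ✓
  (2,8) → (φ(2),φ(8)) = (3,9) ∈ E(G2) ✓
  (2,9) → (φ(2),φ(9)) = (8,9) ∈ E(G2) ✓
  (3,4) → (φ(3),φ(4)) = (0,6) ∈ E(G2) ✓
  (3,6) → (φ(3),φ(6)) = (0,1) ∈ E(G2) ✓
  (3,7) → (φ(3),φ(7)) = (0,7) ∈ E(G2) ✓
  (3,8) → (φ(3),φ(8)) = (0,3) ∈ E(G2) ✓
  (4,5) → (φ(4),φ(5)) = (5,6) ∈ E(G2) ✓
  (4,6) → (φ(4),φ(6)) = (1,6) ∈ E(G2) ✓
  (4,7) → (φ(4),φ(7)) = (6,7) ∈ E(G2) ✓
  (4,9) → (φ(4),φ(9)) = (6,8) ∈ E(G2) ✓
  (5,6) → (φ(5),φ(6)) = (1,5) ∈ E(G2) ✓
  (5,7) → (φ(5),φ(7)) = (5,7) ∈ E(G2) ✓
  (6,8) → (φ(6),φ(8)) = (1,3) ∈ E(G2) ✓
  (6,9) → (φ(6),φ(9)) = (1,8) ∈ E(G2) ✓
  (7,8) → (φ(7),φ(8)) = (3,7) ∈ E(G2) ✓
  (7,9) → (φ(7),φ(9)) = (7,8) ∈ E(G2) ✓
All 27 edges of G1 map to edges of G2, and |E(G1)| = |E(G2)| = 27, so φ is a bijection on edges as well as vertices. Hence G1 ≅ G2.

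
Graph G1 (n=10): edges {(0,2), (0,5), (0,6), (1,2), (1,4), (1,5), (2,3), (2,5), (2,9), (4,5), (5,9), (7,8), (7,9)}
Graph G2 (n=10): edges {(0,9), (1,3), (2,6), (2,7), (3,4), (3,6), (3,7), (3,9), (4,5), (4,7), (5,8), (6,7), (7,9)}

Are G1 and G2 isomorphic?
Yes, isomorphic

The graphs are isomorphic.
One valid mapping φ: V(G1) → V(G2): 0→9, 1→6, 2→3, 3→1, 4→2, 5→7, 6→0, 7→5, 8→8, 9→4

Verify φ preserves adjacency — for each edge of G1, its image is an edge of G2:
  (0,2) → (φ(0),φ(2)) = (3,9) ∈ E(G2) ✓
  (0,5) → (φ(0),φ(5)) = (7,9) ∈ E(G2) ✓
  (0,6) → (φ(0),φ(6)) = (0,9) ∈ E(G2) ✓
  (1,2) → (φ(1),φ(2)) = (3,6) ∈ E(G2) ✓
  (1,4) → (φ(1),φ(4)) = (2,6) ∈ E(G2) ✓
  (1,5) → (φ(1),φ(5)) = (6,7) ∈ E(G2) ✓
  (2,3) → (φ(2),φ(3)) = (1,3) ∈ E(G2) ✓
  (2,5) → (φ(2),φ(5)) = (3,7) ∈ E(G2) ✓
  (2,9) → (φ(2),φ(9)) = (3,4) ∈ E(G2) ✓
  (4,5) → (φ(4),φ(5)) = (2,7) ∈ E(G2) ✓
  (5,9) → (φ(5),φ(9)) = (4,7) ∈ E(G2) ✓
  (7,8) → (φ(7),φ(8)) = (5,8) ∈ E(G2) ✓
  (7,9) → (φ(7),φ(9)) = (4,5) ∈ E(G2) ✓
All 13 edges of G1 map to edges of G2, and |E(G1)| = |E(G2)| = 13, so φ is a bijection on edges as well as vertices. Hence G1 ≅ G2.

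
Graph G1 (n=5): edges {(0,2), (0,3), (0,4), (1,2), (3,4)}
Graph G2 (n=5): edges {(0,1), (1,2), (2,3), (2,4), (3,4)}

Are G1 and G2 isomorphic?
Yes, isomorphic

The graphs are isomorphic.
One valid mapping φ: V(G1) → V(G2): 0→2, 1→0, 2→1, 3→4, 4→3

Verify φ preserves adjacency — for each edge of G1, its image is an edge of G2:
  (0,2) → (φ(0),φ(2)) = (1,2) ∈ E(G2) ✓
  (0,3) → (φ(0),φ(3)) = (2,4) ∈ E(G2) ✓
  (0,4) → (φ(0),φ(4)) = (2,3) ∈ E(G2) ✓
  (1,2) → (φ(1),φ(2)) = (0,1) ∈ E(G2) ✓
  (3,4) → (φ(3),φ(4)) = (3,4) ∈ E(G2) ✓
All 5 edges of G1 map to edges of G2, and |E(G1)| = |E(G2)| = 5, so φ is a bijection on edges as well as vertices. Hence G1 ≅ G2.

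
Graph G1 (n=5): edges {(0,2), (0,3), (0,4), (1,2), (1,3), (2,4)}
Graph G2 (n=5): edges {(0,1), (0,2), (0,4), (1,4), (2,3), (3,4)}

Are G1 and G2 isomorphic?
Yes, isomorphic

The graphs are isomorphic.
One valid mapping φ: V(G1) → V(G2): 0→4, 1→2, 2→0, 3→3, 4→1

Verify φ preserves adjacency — for each edge of G1, its image is an edge of G2:
  (0,2) → (φ(0),φ(2)) = (0,4) ∈ E(G2) ✓
  (0,3) → (φ(0),φ(3)) = (3,4) ∈ E(G2) ✓
  (0,4) → (φ(0),φ(4)) = (1,4) ∈ E(G2) ✓
  (1,2) → (φ(1),φ(2)) = (0,2) ∈ E(G2) ✓
  (1,3) → (φ(1),φ(3)) = (2,3) ∈ E(G2) ✓
  (2,4) → (φ(2),φ(4)) = (0,1) ∈ E(G2) ✓
All 6 edges of G1 map to edges of G2, and |E(G1)| = |E(G2)| = 6, so φ is a bijection on edges as well as vertices. Hence G1 ≅ G2.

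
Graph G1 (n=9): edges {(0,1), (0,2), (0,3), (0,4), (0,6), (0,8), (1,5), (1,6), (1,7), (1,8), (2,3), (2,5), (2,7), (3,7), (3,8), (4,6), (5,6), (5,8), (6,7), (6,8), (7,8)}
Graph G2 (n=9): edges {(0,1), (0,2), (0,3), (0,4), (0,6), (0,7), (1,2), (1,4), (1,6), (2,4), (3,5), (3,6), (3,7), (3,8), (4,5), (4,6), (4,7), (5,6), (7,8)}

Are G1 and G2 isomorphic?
No, not isomorphic

The graphs are NOT isomorphic.

Counting triangles (3-cliques): G1 has 15, G2 has 13.
Triangle count is an isomorphism invariant, so differing triangle counts rule out isomorphism.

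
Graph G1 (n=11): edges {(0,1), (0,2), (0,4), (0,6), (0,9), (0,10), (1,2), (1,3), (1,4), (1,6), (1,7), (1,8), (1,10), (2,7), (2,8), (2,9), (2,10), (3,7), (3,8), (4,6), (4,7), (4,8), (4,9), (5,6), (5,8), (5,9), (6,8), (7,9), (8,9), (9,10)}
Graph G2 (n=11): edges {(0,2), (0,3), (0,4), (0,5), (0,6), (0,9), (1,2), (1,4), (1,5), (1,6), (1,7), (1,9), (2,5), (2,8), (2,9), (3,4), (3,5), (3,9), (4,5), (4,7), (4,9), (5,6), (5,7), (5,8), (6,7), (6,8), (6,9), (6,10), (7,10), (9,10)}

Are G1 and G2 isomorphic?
Yes, isomorphic

The graphs are isomorphic.
One valid mapping φ: V(G1) → V(G2): 0→4, 1→5, 2→0, 3→8, 4→1, 5→10, 6→7, 7→2, 8→6, 9→9, 10→3

Verify φ preserves adjacency — for each edge of G1, its image is an edge of G2:
  (0,1) → (φ(0),φ(1)) = (4,5) ∈ E(G2) ✓
  (0,2) → (φ(0),φ(2)) = (0,4) ∈ E(G2) ✓
  (0,4) → (φ(0),φ(4)) = (1,4) ∈ E(G2) ✓
  (0,6) → (φ(0),φ(6)) = (4,7) ∈ E(G2) ✓
  (0,9) → (φ(0),φ(9)) = (4,9) ∈ E(G2) ✓
  (0,10) → (φ(0),φ(10)) = (3,4) ∈ E(G2) ✓
  (1,2) → (φ(1),φ(2)) = (0,5) ∈ E(G2) ✓
  (1,3) → (φ(1),φ(3)) = (5,8) ∈ E(G2) ✓
  (1,4) → (φ(1),φ(4)) = (1,5) ∈ E(G2) ✓
  (1,6) → (φ(1),φ(6)) = (5,7) ∈ E(G2) ✓
  (1,7) → (φ(1),φ(7)) = (2,5) ∈ E(G2) ✓
  (1,8) → (φ(1),φ(8)) = (5,6) ∈ E(G2) ✓
  (1,10) → (φ(1),φ(10)) = (3,5) ∈ E(G2) ✓
  (2,7) → (φ(2),φ(7)) = (0,2) ∈ E(G2) ✓
  (2,8) → (φ(2),φ(8)) = (0,6) ∈ E(G2) ✓
  (2,9) → (φ(2),φ(9)) = (0,9) ∈ E(G2) ✓
  (2,10) → (φ(2),φ(10)) = (0,3) ∈ E(G2) ✓
  (3,7) → (φ(3),φ(7)) = (2,8) ∈ E(G2) ✓
  (3,8) → (φ(3),φ(8)) = (6,8) ∈ E(G2) ✓
  (4,6) → (φ(4),φ(6)) = (1,7) ∈ E(G2) ✓
  (4,7) → (φ(4),φ(7)) = (1,2) ∈ E(G2) ✓
  (4,8) → (φ(4),φ(8)) = (1,6) ∈ E(G2) ✓
  (4,9) → (φ(4),φ(9)) = (1,9) ∈ E(G2) ✓
  (5,6) → (φ(5),φ(6)) = (7,10) ∈ E(G2) ✓
  (5,8) → (φ(5),φ(8)) = (6,10) ∈ E(G2) ✓
  (5,9) → (φ(5),φ(9)) = (9,10) ∈ E(G2) ✓
  (6,8) → (φ(6),φ(8)) = (6,7) ∈ E(G2) ✓
  (7,9) → (φ(7),φ(9)) = (2,9) ∈ E(G2) ✓
  (8,9) → (φ(8),φ(9)) = (6,9) ∈ E(G2) ✓
  (9,10) → (φ(9),φ(10)) = (3,9) ∈ E(G2) ✓
All 30 edges of G1 map to edges of G2, and |E(G1)| = |E(G2)| = 30, so φ is a bijection on edges as well as vertices. Hence G1 ≅ G2.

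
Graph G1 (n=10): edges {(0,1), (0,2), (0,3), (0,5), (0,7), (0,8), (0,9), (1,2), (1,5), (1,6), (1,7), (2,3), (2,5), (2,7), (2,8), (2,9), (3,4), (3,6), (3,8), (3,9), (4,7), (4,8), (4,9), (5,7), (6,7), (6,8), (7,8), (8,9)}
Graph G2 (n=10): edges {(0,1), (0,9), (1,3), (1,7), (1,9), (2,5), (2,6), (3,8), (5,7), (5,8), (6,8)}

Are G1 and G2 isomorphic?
No, not isomorphic

The graphs are NOT isomorphic.

Counting triangles (3-cliques): G1 has 29, G2 has 1.
Triangle count is an isomorphism invariant, so differing triangle counts rule out isomorphism.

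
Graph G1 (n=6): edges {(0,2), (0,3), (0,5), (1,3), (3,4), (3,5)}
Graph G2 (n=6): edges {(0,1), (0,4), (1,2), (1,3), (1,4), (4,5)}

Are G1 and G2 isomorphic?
Yes, isomorphic

The graphs are isomorphic.
One valid mapping φ: V(G1) → V(G2): 0→4, 1→3, 2→5, 3→1, 4→2, 5→0

Verify φ preserves adjacency — for each edge of G1, its image is an edge of G2:
  (0,2) → (φ(0),φ(2)) = (4,5) ∈ E(G2) ✓
  (0,3) → (φ(0),φ(3)) = (1,4) ∈ E(G2) ✓
  (0,5) → (φ(0),φ(5)) = (0,4) ∈ E(G2) ✓
  (1,3) → (φ(1),φ(3)) = (1,3) ∈ E(G2) ✓
  (3,4) → (φ(3),φ(4)) = (1,2) ∈ E(G2) ✓
  (3,5) → (φ(3),φ(5)) = (0,1) ∈ E(G2) ✓
All 6 edges of G1 map to edges of G2, and |E(G1)| = |E(G2)| = 6, so φ is a bijection on edges as well as vertices. Hence G1 ≅ G2.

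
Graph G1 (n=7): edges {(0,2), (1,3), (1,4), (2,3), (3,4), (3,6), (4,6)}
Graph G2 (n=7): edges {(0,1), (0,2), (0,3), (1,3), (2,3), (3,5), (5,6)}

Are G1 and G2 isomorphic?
Yes, isomorphic

The graphs are isomorphic.
One valid mapping φ: V(G1) → V(G2): 0→6, 1→1, 2→5, 3→3, 4→0, 5→4, 6→2

Verify φ preserves adjacency — for each edge of G1, its image is an edge of G2:
  (0,2) → (φ(0),φ(2)) = (5,6) ∈ E(G2) ✓
  (1,3) → (φ(1),φ(3)) = (1,3) ∈ E(G2) ✓
  (1,4) → (φ(1),φ(4)) = (0,1) ∈ E(G2) ✓
  (2,3) → (φ(2),φ(3)) = (3,5) ∈ E(G2) ✓
  (3,4) → (φ(3),φ(4)) = (0,3) ∈ E(G2) ✓
  (3,6) → (φ(3),φ(6)) = (2,3) ∈ E(G2) ✓
  (4,6) → (φ(4),φ(6)) = (0,2) ∈ E(G2) ✓
All 7 edges of G1 map to edges of G2, and |E(G1)| = |E(G2)| = 7, so φ is a bijection on edges as well as vertices. Hence G1 ≅ G2.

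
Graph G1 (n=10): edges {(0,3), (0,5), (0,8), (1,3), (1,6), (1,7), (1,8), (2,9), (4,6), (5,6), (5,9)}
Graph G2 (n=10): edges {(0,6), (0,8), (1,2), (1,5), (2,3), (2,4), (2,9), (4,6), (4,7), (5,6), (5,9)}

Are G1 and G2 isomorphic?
Yes, isomorphic

The graphs are isomorphic.
One valid mapping φ: V(G1) → V(G2): 0→5, 1→2, 2→8, 3→1, 4→7, 5→6, 6→4, 7→3, 8→9, 9→0

Verify φ preserves adjacency — for each edge of G1, its image is an edge of G2:
  (0,3) → (φ(0),φ(3)) = (1,5) ∈ E(G2) ✓
  (0,5) → (φ(0),φ(5)) = (5,6) ∈ E(G2) ✓
  (0,8) → (φ(0),φ(8)) = (5,9) ∈ E(G2) ✓
  (1,3) → (φ(1),φ(3)) = (1,2) ∈ E(G2) ✓
  (1,6) → (φ(1),φ(6)) = (2,4) ∈ E(G2) ✓
  (1,7) → (φ(1),φ(7)) = (2,3) ∈ E(G2) ✓
  (1,8) → (φ(1),φ(8)) = (2,9) ∈ E(G2) ✓
  (2,9) → (φ(2),φ(9)) = (0,8) ∈ E(G2) ✓
  (4,6) → (φ(4),φ(6)) = (4,7) ∈ E(G2) ✓
  (5,6) → (φ(5),φ(6)) = (4,6) ∈ E(G2) ✓
  (5,9) → (φ(5),φ(9)) = (0,6) ∈ E(G2) ✓
All 11 edges of G1 map to edges of G2, and |E(G1)| = |E(G2)| = 11, so φ is a bijection on edges as well as vertices. Hence G1 ≅ G2.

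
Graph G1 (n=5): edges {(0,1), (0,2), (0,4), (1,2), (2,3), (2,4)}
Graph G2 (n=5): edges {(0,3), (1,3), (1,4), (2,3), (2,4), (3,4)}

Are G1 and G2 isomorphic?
Yes, isomorphic

The graphs are isomorphic.
One valid mapping φ: V(G1) → V(G2): 0→4, 1→1, 2→3, 3→0, 4→2

Verify φ preserves adjacency — for each edge of G1, its image is an edge of G2:
  (0,1) → (φ(0),φ(1)) = (1,4) ∈ E(G2) ✓
  (0,2) → (φ(0),φ(2)) = (3,4) ∈ E(G2) ✓
  (0,4) → (φ(0),φ(4)) = (2,4) ∈ E(G2) ✓
  (1,2) → (φ(1),φ(2)) = (1,3) ∈ E(G2) ✓
  (2,3) → (φ(2),φ(3)) = (0,3) ∈ E(G2) ✓
  (2,4) → (φ(2),φ(4)) = (2,3) ∈ E(G2) ✓
All 6 edges of G1 map to edges of G2, and |E(G1)| = |E(G2)| = 6, so φ is a bijection on edges as well as vertices. Hence G1 ≅ G2.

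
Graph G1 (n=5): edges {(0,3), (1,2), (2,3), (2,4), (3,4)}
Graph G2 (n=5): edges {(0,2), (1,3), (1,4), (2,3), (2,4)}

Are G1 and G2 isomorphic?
No, not isomorphic

The graphs are NOT isomorphic.

Degrees in G1: deg(0)=1, deg(1)=1, deg(2)=3, deg(3)=3, deg(4)=2.
Sorted degree sequence of G1: [3, 3, 2, 1, 1].
Degrees in G2: deg(0)=1, deg(1)=2, deg(2)=3, deg(3)=2, deg(4)=2.
Sorted degree sequence of G2: [3, 2, 2, 2, 1].
The (sorted) degree sequence is an isomorphism invariant, so since G1 and G2 have different degree sequences they cannot be isomorphic.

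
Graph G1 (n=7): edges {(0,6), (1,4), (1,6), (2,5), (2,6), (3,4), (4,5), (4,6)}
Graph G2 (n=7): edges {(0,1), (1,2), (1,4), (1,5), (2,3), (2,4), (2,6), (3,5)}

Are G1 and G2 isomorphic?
Yes, isomorphic

The graphs are isomorphic.
One valid mapping φ: V(G1) → V(G2): 0→0, 1→4, 2→5, 3→6, 4→2, 5→3, 6→1

Verify φ preserves adjacency — for each edge of G1, its image is an edge of G2:
  (0,6) → (φ(0),φ(6)) = (0,1) ∈ E(G2) ✓
  (1,4) → (φ(1),φ(4)) = (2,4) ∈ E(G2) ✓
  (1,6) → (φ(1),φ(6)) = (1,4) ∈ E(G2) ✓
  (2,5) → (φ(2),φ(5)) = (3,5) ∈ E(G2) ✓
  (2,6) → (φ(2),φ(6)) = (1,5) ∈ E(G2) ✓
  (3,4) → (φ(3),φ(4)) = (2,6) ∈ E(G2) ✓
  (4,5) → (φ(4),φ(5)) = (2,3) ∈ E(G2) ✓
  (4,6) → (φ(4),φ(6)) = (1,2) ∈ E(G2) ✓
All 8 edges of G1 map to edges of G2, and |E(G1)| = |E(G2)| = 8, so φ is a bijection on edges as well as vertices. Hence G1 ≅ G2.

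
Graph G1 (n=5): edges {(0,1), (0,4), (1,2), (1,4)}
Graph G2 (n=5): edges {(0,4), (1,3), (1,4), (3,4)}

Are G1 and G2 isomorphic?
Yes, isomorphic

The graphs are isomorphic.
One valid mapping φ: V(G1) → V(G2): 0→3, 1→4, 2→0, 3→2, 4→1

Verify φ preserves adjacency — for each edge of G1, its image is an edge of G2:
  (0,1) → (φ(0),φ(1)) = (3,4) ∈ E(G2) ✓
  (0,4) → (φ(0),φ(4)) = (1,3) ∈ E(G2) ✓
  (1,2) → (φ(1),φ(2)) = (0,4) ∈ E(G2) ✓
  (1,4) → (φ(1),φ(4)) = (1,4) ∈ E(G2) ✓
All 4 edges of G1 map to edges of G2, and |E(G1)| = |E(G2)| = 4, so φ is a bijection on edges as well as vertices. Hence G1 ≅ G2.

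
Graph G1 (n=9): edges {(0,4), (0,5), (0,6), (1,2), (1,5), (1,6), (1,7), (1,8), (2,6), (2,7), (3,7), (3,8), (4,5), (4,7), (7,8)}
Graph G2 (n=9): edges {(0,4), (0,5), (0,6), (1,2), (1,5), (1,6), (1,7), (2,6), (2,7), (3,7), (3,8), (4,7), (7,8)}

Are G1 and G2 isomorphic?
No, not isomorphic

The graphs are NOT isomorphic.

Counting edges: G1 has 15 edge(s); G2 has 13 edge(s).
Edge count is an isomorphism invariant (a bijection on vertices induces a bijection on edges), so differing edge counts rule out isomorphism.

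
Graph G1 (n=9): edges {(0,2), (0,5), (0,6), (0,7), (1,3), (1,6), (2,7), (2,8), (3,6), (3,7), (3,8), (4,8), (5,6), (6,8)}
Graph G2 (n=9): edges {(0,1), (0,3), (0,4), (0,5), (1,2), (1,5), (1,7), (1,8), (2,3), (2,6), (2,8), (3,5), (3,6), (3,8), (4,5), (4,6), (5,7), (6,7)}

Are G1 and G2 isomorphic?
No, not isomorphic

The graphs are NOT isomorphic.

Degrees in G1: deg(0)=4, deg(1)=2, deg(2)=3, deg(3)=4, deg(4)=1, deg(5)=2, deg(6)=5, deg(7)=3, deg(8)=4.
Sorted degree sequence of G1: [5, 4, 4, 4, 3, 3, 2, 2, 1].
Degrees in G2: deg(0)=4, deg(1)=5, deg(2)=4, deg(3)=5, deg(4)=3, deg(5)=5, deg(6)=4, deg(7)=3, deg(8)=3.
Sorted degree sequence of G2: [5, 5, 5, 4, 4, 4, 3, 3, 3].
The (sorted) degree sequence is an isomorphism invariant, so since G1 and G2 have different degree sequences they cannot be isomorphic.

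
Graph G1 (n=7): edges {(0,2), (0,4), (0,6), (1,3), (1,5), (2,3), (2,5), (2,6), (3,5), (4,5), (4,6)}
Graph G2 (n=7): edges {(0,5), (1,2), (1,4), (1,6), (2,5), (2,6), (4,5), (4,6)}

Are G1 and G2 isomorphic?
No, not isomorphic

The graphs are NOT isomorphic.

Counting triangles (3-cliques): G1 has 4, G2 has 2.
Triangle count is an isomorphism invariant, so differing triangle counts rule out isomorphism.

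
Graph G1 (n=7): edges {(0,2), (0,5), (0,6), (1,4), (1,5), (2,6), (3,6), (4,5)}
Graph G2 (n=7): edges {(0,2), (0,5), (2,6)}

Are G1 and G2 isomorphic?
No, not isomorphic

The graphs are NOT isomorphic.

Connected components of G1: 1 component(s) with vertex sets [[0, 1, 2, 3, 4, 5, 6]], sizes [7].
Connected components of G2: 4 component(s) with vertex sets [[1], [3], [4], [0, 2, 5, 6]], sizes [1, 1, 1, 4].
The number of connected components (and the multiset of component sizes) is an isomorphism invariant — an isomorphism maps each component of G1 bijectively onto a component of G2. Since G1 has 1 component(s) and G2 has 4, they cannot be isomorphic.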